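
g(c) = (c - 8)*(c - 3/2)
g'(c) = 2*c - 19/2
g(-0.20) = 13.94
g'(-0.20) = -9.90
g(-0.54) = 17.42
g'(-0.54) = -10.58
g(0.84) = 4.73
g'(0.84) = -7.82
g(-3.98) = 65.65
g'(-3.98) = -17.46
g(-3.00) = 49.50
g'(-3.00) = -15.50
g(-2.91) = 48.11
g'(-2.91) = -15.32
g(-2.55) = 42.73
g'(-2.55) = -14.60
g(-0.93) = 21.70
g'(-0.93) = -11.36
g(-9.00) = 178.50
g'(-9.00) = -27.50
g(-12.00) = 270.00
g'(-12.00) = -33.50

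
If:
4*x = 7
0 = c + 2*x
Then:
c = -7/2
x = 7/4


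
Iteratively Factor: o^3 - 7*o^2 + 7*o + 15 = (o - 3)*(o^2 - 4*o - 5) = (o - 5)*(o - 3)*(o + 1)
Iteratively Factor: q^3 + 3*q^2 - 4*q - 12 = (q - 2)*(q^2 + 5*q + 6) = (q - 2)*(q + 3)*(q + 2)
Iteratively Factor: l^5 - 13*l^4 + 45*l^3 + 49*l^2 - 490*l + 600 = (l - 5)*(l^4 - 8*l^3 + 5*l^2 + 74*l - 120) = (l - 5)^2*(l^3 - 3*l^2 - 10*l + 24) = (l - 5)^2*(l - 2)*(l^2 - l - 12) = (l - 5)^2*(l - 4)*(l - 2)*(l + 3)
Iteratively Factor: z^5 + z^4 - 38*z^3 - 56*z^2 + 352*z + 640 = (z + 4)*(z^4 - 3*z^3 - 26*z^2 + 48*z + 160) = (z + 2)*(z + 4)*(z^3 - 5*z^2 - 16*z + 80) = (z - 4)*(z + 2)*(z + 4)*(z^2 - z - 20) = (z - 4)*(z + 2)*(z + 4)^2*(z - 5)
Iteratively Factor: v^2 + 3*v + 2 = (v + 1)*(v + 2)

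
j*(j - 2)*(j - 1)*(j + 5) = j^4 + 2*j^3 - 13*j^2 + 10*j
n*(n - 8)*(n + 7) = n^3 - n^2 - 56*n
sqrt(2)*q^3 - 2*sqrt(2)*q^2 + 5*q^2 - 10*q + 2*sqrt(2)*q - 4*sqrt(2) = (q - 2)*(q + 2*sqrt(2))*(sqrt(2)*q + 1)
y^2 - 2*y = y*(y - 2)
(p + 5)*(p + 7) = p^2 + 12*p + 35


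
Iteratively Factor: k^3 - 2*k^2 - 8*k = (k)*(k^2 - 2*k - 8) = k*(k + 2)*(k - 4)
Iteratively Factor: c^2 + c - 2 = (c + 2)*(c - 1)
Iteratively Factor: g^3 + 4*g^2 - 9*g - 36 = (g + 3)*(g^2 + g - 12) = (g - 3)*(g + 3)*(g + 4)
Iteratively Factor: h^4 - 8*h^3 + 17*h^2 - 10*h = (h - 5)*(h^3 - 3*h^2 + 2*h) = (h - 5)*(h - 1)*(h^2 - 2*h) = (h - 5)*(h - 2)*(h - 1)*(h)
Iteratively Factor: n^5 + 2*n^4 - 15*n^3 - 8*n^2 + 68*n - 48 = (n + 3)*(n^4 - n^3 - 12*n^2 + 28*n - 16) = (n - 1)*(n + 3)*(n^3 - 12*n + 16) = (n - 1)*(n + 3)*(n + 4)*(n^2 - 4*n + 4) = (n - 2)*(n - 1)*(n + 3)*(n + 4)*(n - 2)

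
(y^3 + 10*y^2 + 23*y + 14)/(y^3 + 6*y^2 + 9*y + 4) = (y^2 + 9*y + 14)/(y^2 + 5*y + 4)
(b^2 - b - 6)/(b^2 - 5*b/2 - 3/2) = 2*(b + 2)/(2*b + 1)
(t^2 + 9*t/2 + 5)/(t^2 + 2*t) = (t + 5/2)/t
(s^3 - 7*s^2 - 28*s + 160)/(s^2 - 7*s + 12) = (s^2 - 3*s - 40)/(s - 3)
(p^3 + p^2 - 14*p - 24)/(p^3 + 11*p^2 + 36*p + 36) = (p - 4)/(p + 6)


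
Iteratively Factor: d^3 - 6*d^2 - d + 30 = (d - 5)*(d^2 - d - 6) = (d - 5)*(d + 2)*(d - 3)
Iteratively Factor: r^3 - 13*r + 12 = (r - 3)*(r^2 + 3*r - 4) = (r - 3)*(r + 4)*(r - 1)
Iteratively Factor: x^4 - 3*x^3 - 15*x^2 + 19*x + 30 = (x - 2)*(x^3 - x^2 - 17*x - 15) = (x - 2)*(x + 1)*(x^2 - 2*x - 15) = (x - 5)*(x - 2)*(x + 1)*(x + 3)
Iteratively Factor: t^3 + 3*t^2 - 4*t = (t + 4)*(t^2 - t) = (t - 1)*(t + 4)*(t)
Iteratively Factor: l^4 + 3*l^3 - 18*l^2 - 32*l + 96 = (l + 4)*(l^3 - l^2 - 14*l + 24) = (l + 4)^2*(l^2 - 5*l + 6) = (l - 2)*(l + 4)^2*(l - 3)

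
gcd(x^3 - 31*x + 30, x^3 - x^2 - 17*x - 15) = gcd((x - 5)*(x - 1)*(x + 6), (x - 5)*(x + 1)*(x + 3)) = x - 5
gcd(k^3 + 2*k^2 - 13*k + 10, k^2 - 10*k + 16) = k - 2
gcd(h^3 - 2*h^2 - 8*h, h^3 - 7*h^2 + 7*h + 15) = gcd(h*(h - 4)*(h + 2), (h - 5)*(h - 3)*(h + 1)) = 1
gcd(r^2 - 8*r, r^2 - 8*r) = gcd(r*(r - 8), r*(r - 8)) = r^2 - 8*r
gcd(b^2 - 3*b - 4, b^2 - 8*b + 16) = b - 4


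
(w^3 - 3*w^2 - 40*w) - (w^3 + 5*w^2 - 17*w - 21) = -8*w^2 - 23*w + 21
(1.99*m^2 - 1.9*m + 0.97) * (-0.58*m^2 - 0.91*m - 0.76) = -1.1542*m^4 - 0.7089*m^3 - 0.346*m^2 + 0.5613*m - 0.7372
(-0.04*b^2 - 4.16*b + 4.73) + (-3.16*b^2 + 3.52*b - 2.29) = -3.2*b^2 - 0.64*b + 2.44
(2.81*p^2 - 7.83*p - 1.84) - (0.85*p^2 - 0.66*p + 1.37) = 1.96*p^2 - 7.17*p - 3.21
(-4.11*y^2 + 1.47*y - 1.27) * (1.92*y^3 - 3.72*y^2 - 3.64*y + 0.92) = -7.8912*y^5 + 18.1116*y^4 + 7.0536*y^3 - 4.4076*y^2 + 5.9752*y - 1.1684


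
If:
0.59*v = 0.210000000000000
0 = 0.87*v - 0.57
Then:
No Solution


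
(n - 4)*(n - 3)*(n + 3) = n^3 - 4*n^2 - 9*n + 36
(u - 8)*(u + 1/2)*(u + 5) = u^3 - 5*u^2/2 - 83*u/2 - 20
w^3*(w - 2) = w^4 - 2*w^3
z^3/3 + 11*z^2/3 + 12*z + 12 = (z/3 + 1)*(z + 2)*(z + 6)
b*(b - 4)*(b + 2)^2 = b^4 - 12*b^2 - 16*b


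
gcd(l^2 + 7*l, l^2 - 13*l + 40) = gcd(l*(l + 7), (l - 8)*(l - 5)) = 1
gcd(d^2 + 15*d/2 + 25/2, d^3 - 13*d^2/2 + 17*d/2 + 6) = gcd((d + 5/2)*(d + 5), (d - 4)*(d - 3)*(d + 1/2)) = 1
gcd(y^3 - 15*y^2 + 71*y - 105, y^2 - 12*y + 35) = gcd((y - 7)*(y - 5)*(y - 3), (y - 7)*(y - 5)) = y^2 - 12*y + 35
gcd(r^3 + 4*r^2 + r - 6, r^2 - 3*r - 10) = r + 2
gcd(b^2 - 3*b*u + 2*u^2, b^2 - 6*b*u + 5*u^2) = -b + u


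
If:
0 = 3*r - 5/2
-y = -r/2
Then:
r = 5/6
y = 5/12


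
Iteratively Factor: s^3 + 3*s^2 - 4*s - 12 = (s - 2)*(s^2 + 5*s + 6) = (s - 2)*(s + 3)*(s + 2)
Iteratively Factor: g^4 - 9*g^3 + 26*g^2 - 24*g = (g - 4)*(g^3 - 5*g^2 + 6*g) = g*(g - 4)*(g^2 - 5*g + 6) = g*(g - 4)*(g - 3)*(g - 2)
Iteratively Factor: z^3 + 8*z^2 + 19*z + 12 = (z + 3)*(z^2 + 5*z + 4) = (z + 1)*(z + 3)*(z + 4)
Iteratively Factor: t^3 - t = (t)*(t^2 - 1) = t*(t - 1)*(t + 1)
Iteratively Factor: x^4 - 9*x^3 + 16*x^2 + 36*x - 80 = (x + 2)*(x^3 - 11*x^2 + 38*x - 40) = (x - 4)*(x + 2)*(x^2 - 7*x + 10) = (x - 4)*(x - 2)*(x + 2)*(x - 5)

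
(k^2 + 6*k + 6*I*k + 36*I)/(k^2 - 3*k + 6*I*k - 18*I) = (k + 6)/(k - 3)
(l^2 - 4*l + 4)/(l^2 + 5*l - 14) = (l - 2)/(l + 7)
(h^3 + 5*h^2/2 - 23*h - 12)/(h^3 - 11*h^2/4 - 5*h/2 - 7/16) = 8*(h^2 + 2*h - 24)/(8*h^2 - 26*h - 7)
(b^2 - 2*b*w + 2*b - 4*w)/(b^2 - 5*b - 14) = (b - 2*w)/(b - 7)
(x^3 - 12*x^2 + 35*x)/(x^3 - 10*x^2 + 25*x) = (x - 7)/(x - 5)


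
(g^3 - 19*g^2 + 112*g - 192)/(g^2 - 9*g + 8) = (g^2 - 11*g + 24)/(g - 1)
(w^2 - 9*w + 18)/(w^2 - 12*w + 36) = (w - 3)/(w - 6)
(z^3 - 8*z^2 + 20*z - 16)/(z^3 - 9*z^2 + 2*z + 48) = (z^3 - 8*z^2 + 20*z - 16)/(z^3 - 9*z^2 + 2*z + 48)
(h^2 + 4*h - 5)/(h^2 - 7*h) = (h^2 + 4*h - 5)/(h*(h - 7))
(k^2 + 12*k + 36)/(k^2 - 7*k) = (k^2 + 12*k + 36)/(k*(k - 7))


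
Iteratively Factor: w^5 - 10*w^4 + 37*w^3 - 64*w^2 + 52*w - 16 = (w - 1)*(w^4 - 9*w^3 + 28*w^2 - 36*w + 16) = (w - 4)*(w - 1)*(w^3 - 5*w^2 + 8*w - 4) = (w - 4)*(w - 1)^2*(w^2 - 4*w + 4) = (w - 4)*(w - 2)*(w - 1)^2*(w - 2)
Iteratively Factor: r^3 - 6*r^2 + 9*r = (r - 3)*(r^2 - 3*r) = (r - 3)^2*(r)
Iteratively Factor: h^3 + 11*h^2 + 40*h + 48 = (h + 3)*(h^2 + 8*h + 16) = (h + 3)*(h + 4)*(h + 4)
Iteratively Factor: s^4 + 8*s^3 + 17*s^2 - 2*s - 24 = (s + 2)*(s^3 + 6*s^2 + 5*s - 12) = (s + 2)*(s + 4)*(s^2 + 2*s - 3) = (s + 2)*(s + 3)*(s + 4)*(s - 1)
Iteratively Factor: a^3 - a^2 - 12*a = (a + 3)*(a^2 - 4*a) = a*(a + 3)*(a - 4)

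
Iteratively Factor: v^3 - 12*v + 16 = (v + 4)*(v^2 - 4*v + 4) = (v - 2)*(v + 4)*(v - 2)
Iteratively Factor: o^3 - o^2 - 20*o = (o - 5)*(o^2 + 4*o) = (o - 5)*(o + 4)*(o)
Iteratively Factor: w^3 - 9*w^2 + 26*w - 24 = (w - 3)*(w^2 - 6*w + 8) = (w - 3)*(w - 2)*(w - 4)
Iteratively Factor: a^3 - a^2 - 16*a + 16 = (a + 4)*(a^2 - 5*a + 4) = (a - 1)*(a + 4)*(a - 4)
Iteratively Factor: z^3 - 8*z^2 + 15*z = (z)*(z^2 - 8*z + 15) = z*(z - 3)*(z - 5)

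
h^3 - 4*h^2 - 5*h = h*(h - 5)*(h + 1)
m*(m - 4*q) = m^2 - 4*m*q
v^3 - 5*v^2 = v^2*(v - 5)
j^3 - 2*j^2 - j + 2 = (j - 2)*(j - 1)*(j + 1)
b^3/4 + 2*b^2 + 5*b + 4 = (b/4 + 1/2)*(b + 2)*(b + 4)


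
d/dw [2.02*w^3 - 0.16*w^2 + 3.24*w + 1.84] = 6.06*w^2 - 0.32*w + 3.24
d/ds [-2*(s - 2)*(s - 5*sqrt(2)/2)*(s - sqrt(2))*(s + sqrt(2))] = -8*s^3 + 12*s^2 + 15*sqrt(2)*s^2 - 20*sqrt(2)*s + 8*s - 10*sqrt(2) - 8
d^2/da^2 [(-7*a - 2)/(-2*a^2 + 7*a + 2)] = 2*(3*(15 - 14*a)*(-2*a^2 + 7*a + 2) - (4*a - 7)^2*(7*a + 2))/(-2*a^2 + 7*a + 2)^3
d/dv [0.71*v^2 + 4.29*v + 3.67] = 1.42*v + 4.29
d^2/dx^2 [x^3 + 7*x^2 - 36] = 6*x + 14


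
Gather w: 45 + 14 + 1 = 60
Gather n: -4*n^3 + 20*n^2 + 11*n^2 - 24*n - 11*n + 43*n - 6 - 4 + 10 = -4*n^3 + 31*n^2 + 8*n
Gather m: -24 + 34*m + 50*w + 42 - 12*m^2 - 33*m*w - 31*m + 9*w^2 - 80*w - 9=-12*m^2 + m*(3 - 33*w) + 9*w^2 - 30*w + 9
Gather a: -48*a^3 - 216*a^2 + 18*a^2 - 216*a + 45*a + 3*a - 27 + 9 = -48*a^3 - 198*a^2 - 168*a - 18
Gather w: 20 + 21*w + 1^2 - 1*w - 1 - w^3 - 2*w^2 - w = -w^3 - 2*w^2 + 19*w + 20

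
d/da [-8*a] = -8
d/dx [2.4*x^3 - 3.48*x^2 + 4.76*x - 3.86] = 7.2*x^2 - 6.96*x + 4.76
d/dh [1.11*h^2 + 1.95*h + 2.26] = 2.22*h + 1.95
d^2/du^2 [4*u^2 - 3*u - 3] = 8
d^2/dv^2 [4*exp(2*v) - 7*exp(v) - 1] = (16*exp(v) - 7)*exp(v)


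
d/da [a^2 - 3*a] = 2*a - 3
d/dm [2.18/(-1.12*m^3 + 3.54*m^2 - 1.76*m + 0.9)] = (7.3248*m^2 - 15.4344*m + 3.8368)/(1.12*m^3 - 3.54*m^2 + 1.76*m - 0.9)^2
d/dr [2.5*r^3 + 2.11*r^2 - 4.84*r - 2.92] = 7.5*r^2 + 4.22*r - 4.84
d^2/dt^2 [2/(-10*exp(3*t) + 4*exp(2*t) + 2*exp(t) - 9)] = 4*(-4*(-15*exp(2*t) + 4*exp(t) + 1)^2*exp(t) + (45*exp(2*t) - 8*exp(t) - 1)*(10*exp(3*t) - 4*exp(2*t) - 2*exp(t) + 9))*exp(t)/(10*exp(3*t) - 4*exp(2*t) - 2*exp(t) + 9)^3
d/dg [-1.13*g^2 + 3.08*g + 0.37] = 3.08 - 2.26*g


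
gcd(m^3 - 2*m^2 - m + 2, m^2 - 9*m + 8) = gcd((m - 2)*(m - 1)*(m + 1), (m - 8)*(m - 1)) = m - 1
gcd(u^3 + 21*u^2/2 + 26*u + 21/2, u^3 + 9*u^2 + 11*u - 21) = u^2 + 10*u + 21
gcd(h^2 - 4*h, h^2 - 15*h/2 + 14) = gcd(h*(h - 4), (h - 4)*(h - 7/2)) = h - 4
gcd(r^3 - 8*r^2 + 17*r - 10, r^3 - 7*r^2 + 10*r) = r^2 - 7*r + 10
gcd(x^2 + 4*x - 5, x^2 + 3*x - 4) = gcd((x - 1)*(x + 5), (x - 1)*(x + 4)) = x - 1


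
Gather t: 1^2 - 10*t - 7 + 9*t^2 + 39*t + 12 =9*t^2 + 29*t + 6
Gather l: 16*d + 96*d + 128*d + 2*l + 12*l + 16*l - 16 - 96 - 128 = 240*d + 30*l - 240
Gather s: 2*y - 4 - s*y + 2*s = s*(2 - y) + 2*y - 4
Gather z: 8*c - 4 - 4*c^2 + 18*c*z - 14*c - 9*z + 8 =-4*c^2 - 6*c + z*(18*c - 9) + 4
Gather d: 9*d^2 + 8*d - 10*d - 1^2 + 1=9*d^2 - 2*d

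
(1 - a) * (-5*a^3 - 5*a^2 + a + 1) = 5*a^4 - 6*a^2 + 1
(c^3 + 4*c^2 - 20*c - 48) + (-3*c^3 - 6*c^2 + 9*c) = -2*c^3 - 2*c^2 - 11*c - 48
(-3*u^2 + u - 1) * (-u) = 3*u^3 - u^2 + u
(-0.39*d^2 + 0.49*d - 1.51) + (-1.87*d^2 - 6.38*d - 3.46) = -2.26*d^2 - 5.89*d - 4.97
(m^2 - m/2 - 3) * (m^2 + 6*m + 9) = m^4 + 11*m^3/2 + 3*m^2 - 45*m/2 - 27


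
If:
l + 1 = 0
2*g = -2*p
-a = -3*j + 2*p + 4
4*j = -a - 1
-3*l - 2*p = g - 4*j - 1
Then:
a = 43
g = 40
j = -11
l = -1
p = -40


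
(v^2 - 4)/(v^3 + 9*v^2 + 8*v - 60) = (v + 2)/(v^2 + 11*v + 30)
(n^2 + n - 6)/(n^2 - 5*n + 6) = (n + 3)/(n - 3)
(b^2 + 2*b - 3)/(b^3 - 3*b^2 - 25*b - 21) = (b - 1)/(b^2 - 6*b - 7)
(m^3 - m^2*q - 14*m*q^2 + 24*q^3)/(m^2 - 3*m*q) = m + 2*q - 8*q^2/m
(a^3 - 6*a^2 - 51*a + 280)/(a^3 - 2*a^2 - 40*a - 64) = (a^2 + 2*a - 35)/(a^2 + 6*a + 8)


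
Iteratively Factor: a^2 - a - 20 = (a - 5)*(a + 4)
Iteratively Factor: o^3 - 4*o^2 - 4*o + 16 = (o - 4)*(o^2 - 4) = (o - 4)*(o - 2)*(o + 2)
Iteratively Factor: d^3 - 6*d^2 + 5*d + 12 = (d - 3)*(d^2 - 3*d - 4) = (d - 4)*(d - 3)*(d + 1)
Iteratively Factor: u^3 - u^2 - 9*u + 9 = (u + 3)*(u^2 - 4*u + 3) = (u - 3)*(u + 3)*(u - 1)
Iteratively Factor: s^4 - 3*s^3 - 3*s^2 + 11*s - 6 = (s - 3)*(s^3 - 3*s + 2) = (s - 3)*(s - 1)*(s^2 + s - 2) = (s - 3)*(s - 1)*(s + 2)*(s - 1)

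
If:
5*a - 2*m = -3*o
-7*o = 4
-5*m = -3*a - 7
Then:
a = 158/133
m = 281/133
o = -4/7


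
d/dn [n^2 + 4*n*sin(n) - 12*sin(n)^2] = 4*n*cos(n) + 2*n + 4*sin(n) - 12*sin(2*n)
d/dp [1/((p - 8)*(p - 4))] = 2*(6 - p)/(p^4 - 24*p^3 + 208*p^2 - 768*p + 1024)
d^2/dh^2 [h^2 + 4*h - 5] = 2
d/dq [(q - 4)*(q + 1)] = 2*q - 3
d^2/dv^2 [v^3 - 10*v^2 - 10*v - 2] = 6*v - 20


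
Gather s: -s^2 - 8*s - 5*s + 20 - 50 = -s^2 - 13*s - 30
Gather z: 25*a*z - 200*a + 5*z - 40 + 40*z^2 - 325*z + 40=-200*a + 40*z^2 + z*(25*a - 320)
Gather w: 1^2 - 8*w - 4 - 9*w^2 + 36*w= -9*w^2 + 28*w - 3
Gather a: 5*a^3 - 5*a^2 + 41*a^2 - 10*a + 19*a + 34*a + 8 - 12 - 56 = 5*a^3 + 36*a^2 + 43*a - 60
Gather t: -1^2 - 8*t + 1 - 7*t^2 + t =-7*t^2 - 7*t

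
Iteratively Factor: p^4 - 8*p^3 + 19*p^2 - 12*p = (p - 3)*(p^3 - 5*p^2 + 4*p) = (p - 3)*(p - 1)*(p^2 - 4*p) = (p - 4)*(p - 3)*(p - 1)*(p)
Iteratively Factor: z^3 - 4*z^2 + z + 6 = (z - 2)*(z^2 - 2*z - 3) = (z - 2)*(z + 1)*(z - 3)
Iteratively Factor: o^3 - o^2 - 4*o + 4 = (o - 1)*(o^2 - 4) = (o - 2)*(o - 1)*(o + 2)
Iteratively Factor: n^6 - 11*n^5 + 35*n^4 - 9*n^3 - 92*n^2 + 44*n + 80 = (n - 2)*(n^5 - 9*n^4 + 17*n^3 + 25*n^2 - 42*n - 40) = (n - 4)*(n - 2)*(n^4 - 5*n^3 - 3*n^2 + 13*n + 10) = (n - 5)*(n - 4)*(n - 2)*(n^3 - 3*n - 2) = (n - 5)*(n - 4)*(n - 2)*(n + 1)*(n^2 - n - 2) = (n - 5)*(n - 4)*(n - 2)*(n + 1)^2*(n - 2)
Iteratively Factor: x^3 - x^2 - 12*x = (x)*(x^2 - x - 12) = x*(x + 3)*(x - 4)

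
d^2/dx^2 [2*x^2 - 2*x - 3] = 4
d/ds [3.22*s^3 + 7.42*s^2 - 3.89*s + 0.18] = 9.66*s^2 + 14.84*s - 3.89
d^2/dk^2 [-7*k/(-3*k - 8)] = -336/(3*k + 8)^3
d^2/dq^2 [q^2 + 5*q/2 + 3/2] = 2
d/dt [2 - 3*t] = -3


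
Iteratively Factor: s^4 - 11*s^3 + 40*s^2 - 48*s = (s - 4)*(s^3 - 7*s^2 + 12*s) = s*(s - 4)*(s^2 - 7*s + 12) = s*(s - 4)^2*(s - 3)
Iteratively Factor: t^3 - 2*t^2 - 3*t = (t)*(t^2 - 2*t - 3) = t*(t - 3)*(t + 1)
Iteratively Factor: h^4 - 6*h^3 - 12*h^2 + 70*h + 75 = (h - 5)*(h^3 - h^2 - 17*h - 15) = (h - 5)*(h + 3)*(h^2 - 4*h - 5) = (h - 5)*(h + 1)*(h + 3)*(h - 5)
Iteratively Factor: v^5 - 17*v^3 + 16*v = (v - 4)*(v^4 + 4*v^3 - v^2 - 4*v) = (v - 4)*(v + 4)*(v^3 - v) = v*(v - 4)*(v + 4)*(v^2 - 1) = v*(v - 4)*(v - 1)*(v + 4)*(v + 1)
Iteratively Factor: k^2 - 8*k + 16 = (k - 4)*(k - 4)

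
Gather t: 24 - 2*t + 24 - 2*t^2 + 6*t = -2*t^2 + 4*t + 48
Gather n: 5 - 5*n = 5 - 5*n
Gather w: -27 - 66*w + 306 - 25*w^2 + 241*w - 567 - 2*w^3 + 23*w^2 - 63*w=-2*w^3 - 2*w^2 + 112*w - 288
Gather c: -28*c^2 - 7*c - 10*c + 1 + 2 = -28*c^2 - 17*c + 3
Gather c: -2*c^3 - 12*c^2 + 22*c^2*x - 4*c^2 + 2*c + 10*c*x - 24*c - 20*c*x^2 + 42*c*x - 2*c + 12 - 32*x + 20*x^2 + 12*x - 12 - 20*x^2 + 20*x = -2*c^3 + c^2*(22*x - 16) + c*(-20*x^2 + 52*x - 24)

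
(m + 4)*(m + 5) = m^2 + 9*m + 20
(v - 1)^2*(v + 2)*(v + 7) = v^4 + 7*v^3 - 3*v^2 - 19*v + 14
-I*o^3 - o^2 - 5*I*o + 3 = (o - 3*I)*(o + I)*(-I*o + 1)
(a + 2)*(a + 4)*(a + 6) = a^3 + 12*a^2 + 44*a + 48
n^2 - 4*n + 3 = (n - 3)*(n - 1)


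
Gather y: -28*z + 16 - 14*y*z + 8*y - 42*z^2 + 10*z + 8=y*(8 - 14*z) - 42*z^2 - 18*z + 24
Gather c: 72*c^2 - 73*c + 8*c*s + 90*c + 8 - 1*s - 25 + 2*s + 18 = 72*c^2 + c*(8*s + 17) + s + 1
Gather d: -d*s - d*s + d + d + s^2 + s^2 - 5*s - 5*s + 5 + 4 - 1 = d*(2 - 2*s) + 2*s^2 - 10*s + 8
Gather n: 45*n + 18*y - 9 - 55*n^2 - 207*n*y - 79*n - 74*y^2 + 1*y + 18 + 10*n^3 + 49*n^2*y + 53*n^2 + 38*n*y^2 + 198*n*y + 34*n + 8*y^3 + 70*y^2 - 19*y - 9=10*n^3 + n^2*(49*y - 2) + n*(38*y^2 - 9*y) + 8*y^3 - 4*y^2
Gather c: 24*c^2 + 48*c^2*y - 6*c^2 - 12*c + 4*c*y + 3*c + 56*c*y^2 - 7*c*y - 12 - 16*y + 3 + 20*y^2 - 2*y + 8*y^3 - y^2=c^2*(48*y + 18) + c*(56*y^2 - 3*y - 9) + 8*y^3 + 19*y^2 - 18*y - 9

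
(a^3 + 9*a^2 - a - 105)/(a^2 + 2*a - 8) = (a^3 + 9*a^2 - a - 105)/(a^2 + 2*a - 8)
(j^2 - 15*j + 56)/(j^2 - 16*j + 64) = (j - 7)/(j - 8)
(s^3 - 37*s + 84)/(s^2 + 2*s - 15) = (s^2 + 3*s - 28)/(s + 5)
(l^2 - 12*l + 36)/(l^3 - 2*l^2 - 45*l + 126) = (l - 6)/(l^2 + 4*l - 21)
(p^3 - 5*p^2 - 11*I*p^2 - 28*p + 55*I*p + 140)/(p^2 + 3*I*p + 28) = (p^2 - p*(5 + 7*I) + 35*I)/(p + 7*I)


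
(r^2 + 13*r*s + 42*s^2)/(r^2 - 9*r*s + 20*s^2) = (r^2 + 13*r*s + 42*s^2)/(r^2 - 9*r*s + 20*s^2)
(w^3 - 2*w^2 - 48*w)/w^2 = w - 2 - 48/w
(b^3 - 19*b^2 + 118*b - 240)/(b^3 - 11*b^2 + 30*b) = (b - 8)/b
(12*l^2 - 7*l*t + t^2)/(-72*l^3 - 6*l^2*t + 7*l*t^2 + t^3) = (-4*l + t)/(24*l^2 + 10*l*t + t^2)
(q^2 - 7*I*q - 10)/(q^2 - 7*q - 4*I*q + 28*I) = (q^2 - 7*I*q - 10)/(q^2 - 7*q - 4*I*q + 28*I)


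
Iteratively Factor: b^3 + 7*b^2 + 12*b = (b + 3)*(b^2 + 4*b) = b*(b + 3)*(b + 4)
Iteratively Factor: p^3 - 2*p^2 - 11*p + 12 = (p + 3)*(p^2 - 5*p + 4) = (p - 4)*(p + 3)*(p - 1)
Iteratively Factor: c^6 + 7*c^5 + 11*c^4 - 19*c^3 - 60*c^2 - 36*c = (c + 3)*(c^5 + 4*c^4 - c^3 - 16*c^2 - 12*c) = (c + 2)*(c + 3)*(c^4 + 2*c^3 - 5*c^2 - 6*c) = c*(c + 2)*(c + 3)*(c^3 + 2*c^2 - 5*c - 6) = c*(c - 2)*(c + 2)*(c + 3)*(c^2 + 4*c + 3) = c*(c - 2)*(c + 2)*(c + 3)^2*(c + 1)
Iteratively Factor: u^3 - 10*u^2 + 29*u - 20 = (u - 4)*(u^2 - 6*u + 5) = (u - 5)*(u - 4)*(u - 1)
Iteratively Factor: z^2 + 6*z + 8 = (z + 4)*(z + 2)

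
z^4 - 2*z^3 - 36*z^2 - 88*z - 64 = (z - 8)*(z + 2)^3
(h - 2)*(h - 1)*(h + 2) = h^3 - h^2 - 4*h + 4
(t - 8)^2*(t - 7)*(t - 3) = t^4 - 26*t^3 + 245*t^2 - 976*t + 1344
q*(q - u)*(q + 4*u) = q^3 + 3*q^2*u - 4*q*u^2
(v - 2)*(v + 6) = v^2 + 4*v - 12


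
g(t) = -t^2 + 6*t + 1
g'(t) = 6 - 2*t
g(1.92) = 8.83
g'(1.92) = 2.16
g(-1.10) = -6.81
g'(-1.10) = 8.20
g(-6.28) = -76.12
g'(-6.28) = 18.56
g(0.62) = 4.34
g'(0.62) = 4.76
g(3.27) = 9.93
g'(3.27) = -0.54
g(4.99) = 6.04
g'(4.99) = -3.98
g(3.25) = 9.94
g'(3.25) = -0.50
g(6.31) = -0.96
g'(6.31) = -6.62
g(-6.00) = -71.00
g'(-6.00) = 18.00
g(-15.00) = -314.00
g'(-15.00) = 36.00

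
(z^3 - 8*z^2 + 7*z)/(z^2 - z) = z - 7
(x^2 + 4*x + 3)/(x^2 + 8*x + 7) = (x + 3)/(x + 7)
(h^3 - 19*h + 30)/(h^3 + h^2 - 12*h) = (h^2 + 3*h - 10)/(h*(h + 4))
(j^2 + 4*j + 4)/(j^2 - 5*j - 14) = (j + 2)/(j - 7)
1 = 1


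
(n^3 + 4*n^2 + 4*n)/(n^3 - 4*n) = (n + 2)/(n - 2)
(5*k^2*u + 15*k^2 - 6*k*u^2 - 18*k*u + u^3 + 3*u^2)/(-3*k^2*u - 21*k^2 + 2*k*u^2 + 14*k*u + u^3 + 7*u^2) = (-5*k*u - 15*k + u^2 + 3*u)/(3*k*u + 21*k + u^2 + 7*u)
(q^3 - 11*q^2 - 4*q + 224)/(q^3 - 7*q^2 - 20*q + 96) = (q - 7)/(q - 3)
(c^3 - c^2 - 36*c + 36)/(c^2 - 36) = c - 1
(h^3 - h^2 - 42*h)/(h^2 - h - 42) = h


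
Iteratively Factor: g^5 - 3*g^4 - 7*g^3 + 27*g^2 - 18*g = (g)*(g^4 - 3*g^3 - 7*g^2 + 27*g - 18) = g*(g - 1)*(g^3 - 2*g^2 - 9*g + 18) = g*(g - 3)*(g - 1)*(g^2 + g - 6) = g*(g - 3)*(g - 1)*(g + 3)*(g - 2)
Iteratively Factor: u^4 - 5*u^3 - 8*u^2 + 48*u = (u - 4)*(u^3 - u^2 - 12*u) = (u - 4)^2*(u^2 + 3*u) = u*(u - 4)^2*(u + 3)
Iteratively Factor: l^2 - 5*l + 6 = (l - 3)*(l - 2)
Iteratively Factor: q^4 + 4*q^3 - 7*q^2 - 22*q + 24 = (q - 2)*(q^3 + 6*q^2 + 5*q - 12) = (q - 2)*(q + 4)*(q^2 + 2*q - 3) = (q - 2)*(q - 1)*(q + 4)*(q + 3)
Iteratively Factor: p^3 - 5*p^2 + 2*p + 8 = (p - 2)*(p^2 - 3*p - 4) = (p - 2)*(p + 1)*(p - 4)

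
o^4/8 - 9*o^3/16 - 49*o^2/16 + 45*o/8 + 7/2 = (o/4 + 1)*(o/2 + 1/4)*(o - 7)*(o - 2)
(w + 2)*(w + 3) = w^2 + 5*w + 6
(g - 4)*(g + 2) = g^2 - 2*g - 8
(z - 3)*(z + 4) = z^2 + z - 12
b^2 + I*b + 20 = (b - 4*I)*(b + 5*I)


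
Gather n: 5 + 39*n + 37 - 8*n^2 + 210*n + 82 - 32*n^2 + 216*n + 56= -40*n^2 + 465*n + 180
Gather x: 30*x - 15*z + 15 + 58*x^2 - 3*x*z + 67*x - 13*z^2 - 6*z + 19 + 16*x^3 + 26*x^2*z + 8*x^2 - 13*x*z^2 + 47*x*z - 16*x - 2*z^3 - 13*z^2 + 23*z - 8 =16*x^3 + x^2*(26*z + 66) + x*(-13*z^2 + 44*z + 81) - 2*z^3 - 26*z^2 + 2*z + 26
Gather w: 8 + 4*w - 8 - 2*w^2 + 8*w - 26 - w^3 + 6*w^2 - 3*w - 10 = -w^3 + 4*w^2 + 9*w - 36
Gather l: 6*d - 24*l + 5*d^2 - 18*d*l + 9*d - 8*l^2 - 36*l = 5*d^2 + 15*d - 8*l^2 + l*(-18*d - 60)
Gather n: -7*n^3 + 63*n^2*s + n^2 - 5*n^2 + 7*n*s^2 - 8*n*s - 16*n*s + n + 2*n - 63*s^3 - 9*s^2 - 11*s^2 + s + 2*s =-7*n^3 + n^2*(63*s - 4) + n*(7*s^2 - 24*s + 3) - 63*s^3 - 20*s^2 + 3*s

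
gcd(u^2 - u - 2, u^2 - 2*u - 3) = u + 1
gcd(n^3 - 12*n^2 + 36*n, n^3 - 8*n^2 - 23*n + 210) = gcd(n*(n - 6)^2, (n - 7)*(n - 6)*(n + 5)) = n - 6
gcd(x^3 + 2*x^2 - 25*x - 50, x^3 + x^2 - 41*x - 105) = x + 5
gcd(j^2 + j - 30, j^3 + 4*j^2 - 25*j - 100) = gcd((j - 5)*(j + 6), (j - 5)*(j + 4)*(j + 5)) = j - 5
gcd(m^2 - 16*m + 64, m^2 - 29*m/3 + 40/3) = m - 8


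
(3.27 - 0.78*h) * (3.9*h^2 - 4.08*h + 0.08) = -3.042*h^3 + 15.9354*h^2 - 13.404*h + 0.2616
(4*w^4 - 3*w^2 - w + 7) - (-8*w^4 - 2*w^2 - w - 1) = 12*w^4 - w^2 + 8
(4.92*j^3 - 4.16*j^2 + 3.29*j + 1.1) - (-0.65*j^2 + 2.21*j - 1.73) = 4.92*j^3 - 3.51*j^2 + 1.08*j + 2.83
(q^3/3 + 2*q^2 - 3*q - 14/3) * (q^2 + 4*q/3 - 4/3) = q^5/3 + 22*q^4/9 - 7*q^3/9 - 34*q^2/3 - 20*q/9 + 56/9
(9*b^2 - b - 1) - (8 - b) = 9*b^2 - 9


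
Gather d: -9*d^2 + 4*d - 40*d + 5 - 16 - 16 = -9*d^2 - 36*d - 27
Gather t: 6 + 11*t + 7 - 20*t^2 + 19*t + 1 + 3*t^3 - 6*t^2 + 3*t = 3*t^3 - 26*t^2 + 33*t + 14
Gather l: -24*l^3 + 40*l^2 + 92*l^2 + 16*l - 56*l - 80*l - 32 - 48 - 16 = -24*l^3 + 132*l^2 - 120*l - 96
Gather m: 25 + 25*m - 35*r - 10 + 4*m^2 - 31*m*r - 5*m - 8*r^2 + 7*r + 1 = 4*m^2 + m*(20 - 31*r) - 8*r^2 - 28*r + 16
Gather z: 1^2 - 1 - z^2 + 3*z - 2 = -z^2 + 3*z - 2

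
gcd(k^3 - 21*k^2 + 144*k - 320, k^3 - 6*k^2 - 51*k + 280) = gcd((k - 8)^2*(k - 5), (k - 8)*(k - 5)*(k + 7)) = k^2 - 13*k + 40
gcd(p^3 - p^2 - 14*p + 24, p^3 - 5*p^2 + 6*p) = p^2 - 5*p + 6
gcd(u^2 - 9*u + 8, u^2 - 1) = u - 1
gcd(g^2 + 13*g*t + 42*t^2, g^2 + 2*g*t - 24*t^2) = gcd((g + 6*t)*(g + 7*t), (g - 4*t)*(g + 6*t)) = g + 6*t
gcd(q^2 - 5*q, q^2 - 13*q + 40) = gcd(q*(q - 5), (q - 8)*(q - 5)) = q - 5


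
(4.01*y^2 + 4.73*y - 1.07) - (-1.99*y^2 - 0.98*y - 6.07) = 6.0*y^2 + 5.71*y + 5.0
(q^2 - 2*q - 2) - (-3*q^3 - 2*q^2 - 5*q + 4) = 3*q^3 + 3*q^2 + 3*q - 6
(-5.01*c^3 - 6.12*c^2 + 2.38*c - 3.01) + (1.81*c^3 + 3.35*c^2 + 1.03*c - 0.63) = -3.2*c^3 - 2.77*c^2 + 3.41*c - 3.64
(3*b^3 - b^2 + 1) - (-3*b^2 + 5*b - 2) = 3*b^3 + 2*b^2 - 5*b + 3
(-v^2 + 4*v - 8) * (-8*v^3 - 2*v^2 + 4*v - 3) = 8*v^5 - 30*v^4 + 52*v^3 + 35*v^2 - 44*v + 24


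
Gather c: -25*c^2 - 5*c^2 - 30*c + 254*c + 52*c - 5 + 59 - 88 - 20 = -30*c^2 + 276*c - 54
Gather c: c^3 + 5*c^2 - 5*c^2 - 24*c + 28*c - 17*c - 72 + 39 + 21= c^3 - 13*c - 12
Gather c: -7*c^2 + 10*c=-7*c^2 + 10*c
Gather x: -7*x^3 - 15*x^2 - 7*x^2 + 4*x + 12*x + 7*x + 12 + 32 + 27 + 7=-7*x^3 - 22*x^2 + 23*x + 78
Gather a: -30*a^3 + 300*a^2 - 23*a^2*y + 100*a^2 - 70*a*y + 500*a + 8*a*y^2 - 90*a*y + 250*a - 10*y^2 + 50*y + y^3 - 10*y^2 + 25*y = -30*a^3 + a^2*(400 - 23*y) + a*(8*y^2 - 160*y + 750) + y^3 - 20*y^2 + 75*y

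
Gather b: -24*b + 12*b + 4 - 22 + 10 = -12*b - 8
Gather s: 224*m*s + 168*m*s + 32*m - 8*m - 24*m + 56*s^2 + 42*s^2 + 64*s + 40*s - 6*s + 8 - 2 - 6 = 98*s^2 + s*(392*m + 98)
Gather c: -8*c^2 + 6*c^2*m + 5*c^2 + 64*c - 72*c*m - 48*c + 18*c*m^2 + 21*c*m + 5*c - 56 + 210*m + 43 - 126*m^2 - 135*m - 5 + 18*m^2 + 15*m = c^2*(6*m - 3) + c*(18*m^2 - 51*m + 21) - 108*m^2 + 90*m - 18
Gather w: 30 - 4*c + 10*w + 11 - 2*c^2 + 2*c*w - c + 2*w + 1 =-2*c^2 - 5*c + w*(2*c + 12) + 42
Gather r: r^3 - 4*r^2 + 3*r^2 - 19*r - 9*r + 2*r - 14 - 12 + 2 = r^3 - r^2 - 26*r - 24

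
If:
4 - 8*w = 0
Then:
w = 1/2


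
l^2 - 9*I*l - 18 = (l - 6*I)*(l - 3*I)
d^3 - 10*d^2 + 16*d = d*(d - 8)*(d - 2)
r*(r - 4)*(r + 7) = r^3 + 3*r^2 - 28*r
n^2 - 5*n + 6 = (n - 3)*(n - 2)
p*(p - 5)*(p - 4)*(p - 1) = p^4 - 10*p^3 + 29*p^2 - 20*p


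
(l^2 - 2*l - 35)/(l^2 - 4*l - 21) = (l + 5)/(l + 3)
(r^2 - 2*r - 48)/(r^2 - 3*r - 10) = (-r^2 + 2*r + 48)/(-r^2 + 3*r + 10)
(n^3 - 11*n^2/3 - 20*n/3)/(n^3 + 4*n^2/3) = (n - 5)/n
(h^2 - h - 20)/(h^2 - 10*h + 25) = (h + 4)/(h - 5)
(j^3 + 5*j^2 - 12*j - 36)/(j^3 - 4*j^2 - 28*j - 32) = (j^2 + 3*j - 18)/(j^2 - 6*j - 16)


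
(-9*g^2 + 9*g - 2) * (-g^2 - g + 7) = 9*g^4 - 70*g^2 + 65*g - 14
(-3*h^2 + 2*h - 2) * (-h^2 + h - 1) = 3*h^4 - 5*h^3 + 7*h^2 - 4*h + 2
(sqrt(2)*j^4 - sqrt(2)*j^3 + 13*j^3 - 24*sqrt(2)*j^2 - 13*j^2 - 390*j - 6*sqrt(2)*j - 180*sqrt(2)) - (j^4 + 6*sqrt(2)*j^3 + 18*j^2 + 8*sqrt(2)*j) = -j^4 + sqrt(2)*j^4 - 7*sqrt(2)*j^3 + 13*j^3 - 24*sqrt(2)*j^2 - 31*j^2 - 390*j - 14*sqrt(2)*j - 180*sqrt(2)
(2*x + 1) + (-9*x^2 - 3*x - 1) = -9*x^2 - x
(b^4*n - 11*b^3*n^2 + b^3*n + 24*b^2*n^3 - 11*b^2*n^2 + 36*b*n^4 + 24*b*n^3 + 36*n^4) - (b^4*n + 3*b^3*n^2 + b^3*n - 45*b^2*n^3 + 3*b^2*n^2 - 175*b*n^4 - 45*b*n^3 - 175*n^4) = -14*b^3*n^2 + 69*b^2*n^3 - 14*b^2*n^2 + 211*b*n^4 + 69*b*n^3 + 211*n^4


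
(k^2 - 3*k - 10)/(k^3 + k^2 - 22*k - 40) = 1/(k + 4)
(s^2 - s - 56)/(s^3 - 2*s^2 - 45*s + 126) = (s - 8)/(s^2 - 9*s + 18)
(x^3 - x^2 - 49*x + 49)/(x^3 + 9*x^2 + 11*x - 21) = (x - 7)/(x + 3)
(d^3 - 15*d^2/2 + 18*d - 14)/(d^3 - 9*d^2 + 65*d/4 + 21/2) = 2*(d^2 - 4*d + 4)/(2*d^2 - 11*d - 6)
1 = 1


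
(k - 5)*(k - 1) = k^2 - 6*k + 5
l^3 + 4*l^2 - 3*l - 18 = (l - 2)*(l + 3)^2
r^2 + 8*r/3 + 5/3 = (r + 1)*(r + 5/3)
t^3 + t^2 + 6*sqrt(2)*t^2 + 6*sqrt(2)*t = t*(t + 1)*(t + 6*sqrt(2))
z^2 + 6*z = z*(z + 6)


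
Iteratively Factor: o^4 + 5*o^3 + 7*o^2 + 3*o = (o + 3)*(o^3 + 2*o^2 + o) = (o + 1)*(o + 3)*(o^2 + o) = o*(o + 1)*(o + 3)*(o + 1)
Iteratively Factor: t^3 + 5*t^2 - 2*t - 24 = (t + 4)*(t^2 + t - 6) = (t + 3)*(t + 4)*(t - 2)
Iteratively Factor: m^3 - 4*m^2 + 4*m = (m)*(m^2 - 4*m + 4) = m*(m - 2)*(m - 2)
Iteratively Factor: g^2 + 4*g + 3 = (g + 3)*(g + 1)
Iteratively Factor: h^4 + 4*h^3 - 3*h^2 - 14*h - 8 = (h + 1)*(h^3 + 3*h^2 - 6*h - 8) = (h + 1)*(h + 4)*(h^2 - h - 2) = (h + 1)^2*(h + 4)*(h - 2)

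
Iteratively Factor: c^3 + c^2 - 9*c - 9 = (c + 3)*(c^2 - 2*c - 3) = (c + 1)*(c + 3)*(c - 3)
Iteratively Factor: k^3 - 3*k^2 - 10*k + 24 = (k + 3)*(k^2 - 6*k + 8) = (k - 2)*(k + 3)*(k - 4)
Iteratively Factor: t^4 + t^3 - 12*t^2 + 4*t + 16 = (t - 2)*(t^3 + 3*t^2 - 6*t - 8) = (t - 2)*(t + 4)*(t^2 - t - 2) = (t - 2)^2*(t + 4)*(t + 1)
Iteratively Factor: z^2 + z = (z + 1)*(z)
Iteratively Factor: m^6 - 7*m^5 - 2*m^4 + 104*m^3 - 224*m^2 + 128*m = (m - 2)*(m^5 - 5*m^4 - 12*m^3 + 80*m^2 - 64*m) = (m - 2)*(m - 1)*(m^4 - 4*m^3 - 16*m^2 + 64*m) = (m - 4)*(m - 2)*(m - 1)*(m^3 - 16*m) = (m - 4)^2*(m - 2)*(m - 1)*(m^2 + 4*m) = (m - 4)^2*(m - 2)*(m - 1)*(m + 4)*(m)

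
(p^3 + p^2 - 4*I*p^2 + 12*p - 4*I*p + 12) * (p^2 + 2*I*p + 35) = p^5 + p^4 - 2*I*p^4 + 55*p^3 - 2*I*p^3 + 55*p^2 - 116*I*p^2 + 420*p - 116*I*p + 420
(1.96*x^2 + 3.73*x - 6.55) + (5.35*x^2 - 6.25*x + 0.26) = 7.31*x^2 - 2.52*x - 6.29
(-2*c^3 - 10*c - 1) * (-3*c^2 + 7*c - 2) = 6*c^5 - 14*c^4 + 34*c^3 - 67*c^2 + 13*c + 2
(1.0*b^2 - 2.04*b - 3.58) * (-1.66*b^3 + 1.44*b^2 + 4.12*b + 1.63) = -1.66*b^5 + 4.8264*b^4 + 7.1252*b^3 - 11.93*b^2 - 18.0748*b - 5.8354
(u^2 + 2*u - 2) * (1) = u^2 + 2*u - 2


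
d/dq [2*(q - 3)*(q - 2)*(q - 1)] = 6*q^2 - 24*q + 22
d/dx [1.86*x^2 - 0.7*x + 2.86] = 3.72*x - 0.7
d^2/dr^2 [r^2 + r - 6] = 2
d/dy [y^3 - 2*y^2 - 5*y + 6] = 3*y^2 - 4*y - 5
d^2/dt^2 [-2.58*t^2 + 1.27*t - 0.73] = -5.16000000000000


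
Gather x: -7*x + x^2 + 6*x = x^2 - x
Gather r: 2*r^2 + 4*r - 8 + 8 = 2*r^2 + 4*r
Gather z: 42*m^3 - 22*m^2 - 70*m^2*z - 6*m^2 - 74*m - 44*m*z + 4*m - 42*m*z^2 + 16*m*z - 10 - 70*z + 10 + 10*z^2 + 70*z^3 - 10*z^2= 42*m^3 - 28*m^2 - 42*m*z^2 - 70*m + 70*z^3 + z*(-70*m^2 - 28*m - 70)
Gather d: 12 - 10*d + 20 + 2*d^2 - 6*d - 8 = 2*d^2 - 16*d + 24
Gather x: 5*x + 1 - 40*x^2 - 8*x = -40*x^2 - 3*x + 1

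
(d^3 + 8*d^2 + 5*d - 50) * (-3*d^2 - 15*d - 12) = -3*d^5 - 39*d^4 - 147*d^3 - 21*d^2 + 690*d + 600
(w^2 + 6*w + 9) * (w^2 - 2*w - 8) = w^4 + 4*w^3 - 11*w^2 - 66*w - 72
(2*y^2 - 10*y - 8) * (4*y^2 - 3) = 8*y^4 - 40*y^3 - 38*y^2 + 30*y + 24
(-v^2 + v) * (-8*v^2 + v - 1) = 8*v^4 - 9*v^3 + 2*v^2 - v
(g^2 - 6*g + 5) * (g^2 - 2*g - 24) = g^4 - 8*g^3 - 7*g^2 + 134*g - 120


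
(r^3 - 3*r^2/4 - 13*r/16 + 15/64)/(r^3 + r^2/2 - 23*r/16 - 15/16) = (r - 1/4)/(r + 1)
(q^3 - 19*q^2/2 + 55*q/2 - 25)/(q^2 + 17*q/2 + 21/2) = (2*q^3 - 19*q^2 + 55*q - 50)/(2*q^2 + 17*q + 21)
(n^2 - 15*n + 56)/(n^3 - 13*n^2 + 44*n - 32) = (n - 7)/(n^2 - 5*n + 4)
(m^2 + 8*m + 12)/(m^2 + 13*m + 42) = (m + 2)/(m + 7)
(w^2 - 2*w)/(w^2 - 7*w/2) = 2*(w - 2)/(2*w - 7)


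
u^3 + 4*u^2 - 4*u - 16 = (u - 2)*(u + 2)*(u + 4)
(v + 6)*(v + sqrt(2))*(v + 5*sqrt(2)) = v^3 + 6*v^2 + 6*sqrt(2)*v^2 + 10*v + 36*sqrt(2)*v + 60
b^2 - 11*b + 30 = (b - 6)*(b - 5)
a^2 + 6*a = a*(a + 6)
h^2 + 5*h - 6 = (h - 1)*(h + 6)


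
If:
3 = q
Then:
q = 3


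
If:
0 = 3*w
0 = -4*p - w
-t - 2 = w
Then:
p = 0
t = -2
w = 0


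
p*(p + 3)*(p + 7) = p^3 + 10*p^2 + 21*p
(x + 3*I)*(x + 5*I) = x^2 + 8*I*x - 15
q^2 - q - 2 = (q - 2)*(q + 1)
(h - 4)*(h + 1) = h^2 - 3*h - 4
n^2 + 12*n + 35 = (n + 5)*(n + 7)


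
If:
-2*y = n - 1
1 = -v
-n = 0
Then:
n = 0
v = -1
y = 1/2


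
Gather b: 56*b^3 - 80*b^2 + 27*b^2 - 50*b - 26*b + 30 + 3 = 56*b^3 - 53*b^2 - 76*b + 33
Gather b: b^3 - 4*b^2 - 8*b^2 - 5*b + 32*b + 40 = b^3 - 12*b^2 + 27*b + 40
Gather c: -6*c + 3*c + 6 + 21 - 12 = 15 - 3*c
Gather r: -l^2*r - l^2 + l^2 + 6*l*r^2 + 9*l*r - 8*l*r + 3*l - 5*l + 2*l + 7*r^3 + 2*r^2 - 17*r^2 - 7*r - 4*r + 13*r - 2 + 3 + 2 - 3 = 7*r^3 + r^2*(6*l - 15) + r*(-l^2 + l + 2)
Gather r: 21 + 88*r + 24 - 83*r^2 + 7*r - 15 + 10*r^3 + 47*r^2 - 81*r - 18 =10*r^3 - 36*r^2 + 14*r + 12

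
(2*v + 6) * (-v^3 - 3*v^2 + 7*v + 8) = -2*v^4 - 12*v^3 - 4*v^2 + 58*v + 48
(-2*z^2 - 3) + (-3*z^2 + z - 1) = -5*z^2 + z - 4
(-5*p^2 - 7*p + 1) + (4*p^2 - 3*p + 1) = -p^2 - 10*p + 2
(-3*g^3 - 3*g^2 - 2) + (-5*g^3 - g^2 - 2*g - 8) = -8*g^3 - 4*g^2 - 2*g - 10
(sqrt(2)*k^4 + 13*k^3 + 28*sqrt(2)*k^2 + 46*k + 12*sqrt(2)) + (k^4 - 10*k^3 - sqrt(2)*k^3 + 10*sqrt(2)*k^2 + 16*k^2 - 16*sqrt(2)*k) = k^4 + sqrt(2)*k^4 - sqrt(2)*k^3 + 3*k^3 + 16*k^2 + 38*sqrt(2)*k^2 - 16*sqrt(2)*k + 46*k + 12*sqrt(2)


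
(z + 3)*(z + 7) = z^2 + 10*z + 21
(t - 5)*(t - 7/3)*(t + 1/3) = t^3 - 7*t^2 + 83*t/9 + 35/9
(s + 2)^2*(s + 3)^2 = s^4 + 10*s^3 + 37*s^2 + 60*s + 36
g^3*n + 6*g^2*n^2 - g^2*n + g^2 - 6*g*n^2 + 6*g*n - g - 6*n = (g - 1)*(g + 6*n)*(g*n + 1)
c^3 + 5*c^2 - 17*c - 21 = (c - 3)*(c + 1)*(c + 7)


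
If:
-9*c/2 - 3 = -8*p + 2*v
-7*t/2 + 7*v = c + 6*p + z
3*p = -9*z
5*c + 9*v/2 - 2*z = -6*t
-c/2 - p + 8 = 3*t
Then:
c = -78902/18073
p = -39027/18073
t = 74354/18073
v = -5688/18073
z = 13009/18073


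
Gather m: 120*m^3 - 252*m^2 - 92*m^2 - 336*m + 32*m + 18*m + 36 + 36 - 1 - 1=120*m^3 - 344*m^2 - 286*m + 70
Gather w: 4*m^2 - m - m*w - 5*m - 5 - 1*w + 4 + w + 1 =4*m^2 - m*w - 6*m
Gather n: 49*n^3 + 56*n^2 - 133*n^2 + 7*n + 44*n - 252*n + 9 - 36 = 49*n^3 - 77*n^2 - 201*n - 27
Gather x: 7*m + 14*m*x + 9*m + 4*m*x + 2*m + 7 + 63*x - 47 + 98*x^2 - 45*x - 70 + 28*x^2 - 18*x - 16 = 18*m*x + 18*m + 126*x^2 - 126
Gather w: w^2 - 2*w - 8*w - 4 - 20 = w^2 - 10*w - 24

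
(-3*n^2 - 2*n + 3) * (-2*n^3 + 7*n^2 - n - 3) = 6*n^5 - 17*n^4 - 17*n^3 + 32*n^2 + 3*n - 9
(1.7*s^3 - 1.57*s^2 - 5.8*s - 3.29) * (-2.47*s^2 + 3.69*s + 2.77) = -4.199*s^5 + 10.1509*s^4 + 13.2417*s^3 - 17.6246*s^2 - 28.2061*s - 9.1133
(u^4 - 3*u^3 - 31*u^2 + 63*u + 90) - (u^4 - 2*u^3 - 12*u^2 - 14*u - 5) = -u^3 - 19*u^2 + 77*u + 95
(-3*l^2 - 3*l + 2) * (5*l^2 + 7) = -15*l^4 - 15*l^3 - 11*l^2 - 21*l + 14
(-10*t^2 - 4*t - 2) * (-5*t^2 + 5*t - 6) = 50*t^4 - 30*t^3 + 50*t^2 + 14*t + 12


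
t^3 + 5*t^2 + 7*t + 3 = (t + 1)^2*(t + 3)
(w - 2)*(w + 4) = w^2 + 2*w - 8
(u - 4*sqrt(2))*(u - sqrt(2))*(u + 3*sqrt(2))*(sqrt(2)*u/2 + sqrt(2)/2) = sqrt(2)*u^4/2 - 2*u^3 + sqrt(2)*u^3/2 - 11*sqrt(2)*u^2 - 2*u^2 - 11*sqrt(2)*u + 24*u + 24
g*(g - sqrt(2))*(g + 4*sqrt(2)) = g^3 + 3*sqrt(2)*g^2 - 8*g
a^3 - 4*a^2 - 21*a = a*(a - 7)*(a + 3)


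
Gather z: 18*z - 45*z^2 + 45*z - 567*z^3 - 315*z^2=-567*z^3 - 360*z^2 + 63*z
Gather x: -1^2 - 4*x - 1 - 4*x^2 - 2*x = -4*x^2 - 6*x - 2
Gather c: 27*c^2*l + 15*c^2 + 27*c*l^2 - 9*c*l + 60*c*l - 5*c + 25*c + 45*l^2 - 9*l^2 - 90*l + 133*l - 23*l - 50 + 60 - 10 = c^2*(27*l + 15) + c*(27*l^2 + 51*l + 20) + 36*l^2 + 20*l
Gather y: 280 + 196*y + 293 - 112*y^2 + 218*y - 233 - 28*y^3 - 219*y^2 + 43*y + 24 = -28*y^3 - 331*y^2 + 457*y + 364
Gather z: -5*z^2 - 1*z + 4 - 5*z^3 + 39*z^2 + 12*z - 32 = -5*z^3 + 34*z^2 + 11*z - 28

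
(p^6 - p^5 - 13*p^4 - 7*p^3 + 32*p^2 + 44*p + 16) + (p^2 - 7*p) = p^6 - p^5 - 13*p^4 - 7*p^3 + 33*p^2 + 37*p + 16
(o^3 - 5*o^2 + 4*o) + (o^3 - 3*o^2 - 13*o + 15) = 2*o^3 - 8*o^2 - 9*o + 15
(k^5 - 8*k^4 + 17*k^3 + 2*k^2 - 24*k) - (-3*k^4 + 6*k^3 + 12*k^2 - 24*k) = k^5 - 5*k^4 + 11*k^3 - 10*k^2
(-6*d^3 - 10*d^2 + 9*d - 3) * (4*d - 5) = -24*d^4 - 10*d^3 + 86*d^2 - 57*d + 15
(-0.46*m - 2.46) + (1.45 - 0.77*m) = -1.23*m - 1.01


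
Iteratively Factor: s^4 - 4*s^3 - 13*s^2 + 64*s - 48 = (s + 4)*(s^3 - 8*s^2 + 19*s - 12) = (s - 4)*(s + 4)*(s^2 - 4*s + 3) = (s - 4)*(s - 1)*(s + 4)*(s - 3)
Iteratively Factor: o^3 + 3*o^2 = (o)*(o^2 + 3*o) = o^2*(o + 3)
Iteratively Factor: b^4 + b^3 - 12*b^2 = (b)*(b^3 + b^2 - 12*b) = b*(b - 3)*(b^2 + 4*b) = b*(b - 3)*(b + 4)*(b)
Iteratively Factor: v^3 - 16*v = (v - 4)*(v^2 + 4*v) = (v - 4)*(v + 4)*(v)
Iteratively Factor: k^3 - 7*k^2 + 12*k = (k - 3)*(k^2 - 4*k) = (k - 4)*(k - 3)*(k)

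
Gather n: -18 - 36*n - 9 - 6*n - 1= -42*n - 28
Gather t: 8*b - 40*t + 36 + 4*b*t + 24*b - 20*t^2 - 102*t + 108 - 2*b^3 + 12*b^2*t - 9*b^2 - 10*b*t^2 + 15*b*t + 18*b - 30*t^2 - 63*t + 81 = -2*b^3 - 9*b^2 + 50*b + t^2*(-10*b - 50) + t*(12*b^2 + 19*b - 205) + 225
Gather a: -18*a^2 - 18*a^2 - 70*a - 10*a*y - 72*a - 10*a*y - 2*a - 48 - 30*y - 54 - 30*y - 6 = -36*a^2 + a*(-20*y - 144) - 60*y - 108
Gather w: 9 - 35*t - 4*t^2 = -4*t^2 - 35*t + 9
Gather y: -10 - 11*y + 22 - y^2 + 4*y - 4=-y^2 - 7*y + 8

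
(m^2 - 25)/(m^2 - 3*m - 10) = (m + 5)/(m + 2)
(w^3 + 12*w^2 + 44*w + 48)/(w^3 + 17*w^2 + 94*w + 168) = (w + 2)/(w + 7)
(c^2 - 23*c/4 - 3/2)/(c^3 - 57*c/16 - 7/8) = 4*(c - 6)/(4*c^2 - c - 14)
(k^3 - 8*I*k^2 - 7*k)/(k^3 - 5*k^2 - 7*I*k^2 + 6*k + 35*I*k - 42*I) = k*(k - I)/(k^2 - 5*k + 6)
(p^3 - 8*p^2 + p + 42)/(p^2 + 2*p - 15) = (p^2 - 5*p - 14)/(p + 5)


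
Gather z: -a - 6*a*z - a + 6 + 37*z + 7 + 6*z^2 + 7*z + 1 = -2*a + 6*z^2 + z*(44 - 6*a) + 14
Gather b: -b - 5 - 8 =-b - 13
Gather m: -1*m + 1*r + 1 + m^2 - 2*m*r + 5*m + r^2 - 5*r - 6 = m^2 + m*(4 - 2*r) + r^2 - 4*r - 5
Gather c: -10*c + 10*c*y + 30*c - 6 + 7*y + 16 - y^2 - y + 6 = c*(10*y + 20) - y^2 + 6*y + 16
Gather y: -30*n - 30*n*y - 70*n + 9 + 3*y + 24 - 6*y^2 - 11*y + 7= -100*n - 6*y^2 + y*(-30*n - 8) + 40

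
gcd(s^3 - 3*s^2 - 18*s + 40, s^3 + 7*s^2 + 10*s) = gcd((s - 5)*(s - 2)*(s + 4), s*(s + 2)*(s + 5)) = 1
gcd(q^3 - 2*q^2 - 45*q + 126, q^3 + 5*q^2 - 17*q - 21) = q^2 + 4*q - 21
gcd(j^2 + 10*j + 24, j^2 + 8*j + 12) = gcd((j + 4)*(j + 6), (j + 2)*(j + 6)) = j + 6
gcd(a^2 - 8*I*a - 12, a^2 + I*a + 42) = a - 6*I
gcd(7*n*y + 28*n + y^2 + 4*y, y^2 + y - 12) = y + 4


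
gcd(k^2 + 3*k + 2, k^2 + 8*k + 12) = k + 2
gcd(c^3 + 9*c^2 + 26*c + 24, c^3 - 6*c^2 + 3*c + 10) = 1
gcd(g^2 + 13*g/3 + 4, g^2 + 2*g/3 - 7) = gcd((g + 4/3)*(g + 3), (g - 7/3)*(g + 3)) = g + 3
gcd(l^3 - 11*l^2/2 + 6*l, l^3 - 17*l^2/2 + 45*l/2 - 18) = l^2 - 11*l/2 + 6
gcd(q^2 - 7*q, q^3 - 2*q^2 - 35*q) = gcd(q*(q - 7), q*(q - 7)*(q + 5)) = q^2 - 7*q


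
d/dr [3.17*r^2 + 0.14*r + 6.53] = 6.34*r + 0.14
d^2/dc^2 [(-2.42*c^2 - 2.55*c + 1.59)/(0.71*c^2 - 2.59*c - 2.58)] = (-11.471186*c^3 - 21.788622*c^2 - 45.569646*c + 29.019126)/(0.357911*c^6 - 3.916857*c^5 + 10.386519*c^4 + 11.092193*c^3 - 37.742562*c^2 - 51.720228*c - 17.173512)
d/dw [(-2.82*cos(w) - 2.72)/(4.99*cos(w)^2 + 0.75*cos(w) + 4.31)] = (-14.0718*cos(w)^2 - 27.1456*cos(w) + 10.1142)*sin(w)/(24.9001*cos(w)^4 + 7.485*cos(w)^3 + 43.5763*cos(w)^2 + 6.465*cos(w) + 18.5761)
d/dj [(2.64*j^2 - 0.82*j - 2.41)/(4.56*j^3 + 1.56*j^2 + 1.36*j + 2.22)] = (-12.0384*j^4 + 7.4784*j^3 + 37.8384*j^2 + 19.2408*j + 1.4572)/(20.7936*j^6 + 14.2272*j^5 + 14.8368*j^4 + 24.4896*j^3 + 8.776*j^2 + 6.0384*j + 4.9284)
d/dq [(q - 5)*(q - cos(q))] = q + (q - 5)*(sin(q) + 1) - cos(q)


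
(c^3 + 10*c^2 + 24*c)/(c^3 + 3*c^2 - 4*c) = (c + 6)/(c - 1)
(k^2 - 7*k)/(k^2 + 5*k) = (k - 7)/(k + 5)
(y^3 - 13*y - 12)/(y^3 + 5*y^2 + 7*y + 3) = (y - 4)/(y + 1)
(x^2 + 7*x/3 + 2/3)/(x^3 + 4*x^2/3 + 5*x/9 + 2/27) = 9*(x + 2)/(9*x^2 + 9*x + 2)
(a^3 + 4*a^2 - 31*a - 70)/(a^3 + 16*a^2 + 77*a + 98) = (a - 5)/(a + 7)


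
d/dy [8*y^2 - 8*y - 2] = 16*y - 8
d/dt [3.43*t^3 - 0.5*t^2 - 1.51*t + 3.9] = 10.29*t^2 - 1.0*t - 1.51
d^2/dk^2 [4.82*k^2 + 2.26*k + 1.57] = 9.64000000000000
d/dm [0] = 0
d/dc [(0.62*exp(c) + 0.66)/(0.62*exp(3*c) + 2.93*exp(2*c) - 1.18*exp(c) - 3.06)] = (-(0.62*exp(c) + 0.66)*(1.86*exp(2*c) + 5.86*exp(c) - 1.18) + 0.3844*exp(3*c) + 1.8166*exp(2*c) - 0.7316*exp(c) - 1.8972)*exp(c)/(0.62*exp(3*c) + 2.93*exp(2*c) - 1.18*exp(c) - 3.06)^2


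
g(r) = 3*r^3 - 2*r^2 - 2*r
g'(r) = 9*r^2 - 4*r - 2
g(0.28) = -0.65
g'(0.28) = -2.41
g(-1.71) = -17.43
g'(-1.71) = 31.16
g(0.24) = -0.55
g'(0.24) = -2.44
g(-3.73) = -176.05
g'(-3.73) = 138.14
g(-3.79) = -184.47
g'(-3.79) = 142.44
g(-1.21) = -5.82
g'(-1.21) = 16.02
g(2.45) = 27.21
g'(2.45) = 42.22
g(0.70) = -1.35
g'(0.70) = -0.39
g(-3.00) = -93.00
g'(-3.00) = 91.00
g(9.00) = 2007.00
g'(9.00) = 691.00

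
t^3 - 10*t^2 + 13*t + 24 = (t - 8)*(t - 3)*(t + 1)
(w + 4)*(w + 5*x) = w^2 + 5*w*x + 4*w + 20*x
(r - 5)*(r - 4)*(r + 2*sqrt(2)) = r^3 - 9*r^2 + 2*sqrt(2)*r^2 - 18*sqrt(2)*r + 20*r + 40*sqrt(2)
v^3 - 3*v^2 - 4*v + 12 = (v - 3)*(v - 2)*(v + 2)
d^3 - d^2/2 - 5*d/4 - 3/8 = (d - 3/2)*(d + 1/2)^2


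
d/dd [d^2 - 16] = 2*d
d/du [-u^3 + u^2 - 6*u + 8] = -3*u^2 + 2*u - 6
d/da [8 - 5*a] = -5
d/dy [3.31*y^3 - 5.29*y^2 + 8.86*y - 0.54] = 9.93*y^2 - 10.58*y + 8.86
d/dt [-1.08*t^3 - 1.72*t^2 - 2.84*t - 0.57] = -3.24*t^2 - 3.44*t - 2.84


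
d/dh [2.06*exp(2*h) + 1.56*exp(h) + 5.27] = (4.12*exp(h) + 1.56)*exp(h)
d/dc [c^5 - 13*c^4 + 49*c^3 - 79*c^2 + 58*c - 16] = 5*c^4 - 52*c^3 + 147*c^2 - 158*c + 58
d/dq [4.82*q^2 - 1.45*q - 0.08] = 9.64*q - 1.45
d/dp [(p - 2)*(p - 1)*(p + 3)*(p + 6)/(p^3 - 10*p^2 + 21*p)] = (p^6 - 20*p^5 + 10*p^4 + 324*p^3 - 615*p^2 + 720*p - 756)/(p^2*(p^4 - 20*p^3 + 142*p^2 - 420*p + 441))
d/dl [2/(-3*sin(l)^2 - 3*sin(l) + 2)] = 6*(2*sin(l) + 1)*cos(l)/(3*sin(l)^2 + 3*sin(l) - 2)^2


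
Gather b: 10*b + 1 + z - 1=10*b + z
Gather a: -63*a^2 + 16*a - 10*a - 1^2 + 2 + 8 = -63*a^2 + 6*a + 9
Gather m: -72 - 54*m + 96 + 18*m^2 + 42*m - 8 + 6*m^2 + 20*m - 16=24*m^2 + 8*m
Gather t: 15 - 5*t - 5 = 10 - 5*t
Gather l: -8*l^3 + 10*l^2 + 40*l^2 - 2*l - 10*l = -8*l^3 + 50*l^2 - 12*l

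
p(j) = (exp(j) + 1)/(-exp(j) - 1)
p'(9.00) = 0.00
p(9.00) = -1.00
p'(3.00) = 0.00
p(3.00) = -1.00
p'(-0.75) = 0.00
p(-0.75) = -1.00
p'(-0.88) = 0.00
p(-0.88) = -1.00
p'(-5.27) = 0.00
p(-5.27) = -1.00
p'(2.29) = 0.00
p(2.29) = -1.00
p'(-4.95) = 0.00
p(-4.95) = -1.00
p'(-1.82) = -0.00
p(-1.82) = -1.00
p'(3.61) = 0.00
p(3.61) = -1.00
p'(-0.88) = 0.00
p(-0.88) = -1.00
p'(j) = exp(j)/(-exp(j) - 1) + (exp(j) + 1)*exp(j)/(-exp(j) - 1)^2 = 0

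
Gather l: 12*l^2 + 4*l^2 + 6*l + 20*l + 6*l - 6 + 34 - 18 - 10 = 16*l^2 + 32*l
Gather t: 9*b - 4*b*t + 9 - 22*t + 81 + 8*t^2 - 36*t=9*b + 8*t^2 + t*(-4*b - 58) + 90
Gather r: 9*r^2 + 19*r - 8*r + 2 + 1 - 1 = 9*r^2 + 11*r + 2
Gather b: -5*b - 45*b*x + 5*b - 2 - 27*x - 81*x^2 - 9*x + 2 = -45*b*x - 81*x^2 - 36*x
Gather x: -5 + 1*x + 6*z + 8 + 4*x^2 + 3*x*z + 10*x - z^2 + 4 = 4*x^2 + x*(3*z + 11) - z^2 + 6*z + 7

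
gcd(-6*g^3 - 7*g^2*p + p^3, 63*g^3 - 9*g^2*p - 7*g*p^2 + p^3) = -3*g + p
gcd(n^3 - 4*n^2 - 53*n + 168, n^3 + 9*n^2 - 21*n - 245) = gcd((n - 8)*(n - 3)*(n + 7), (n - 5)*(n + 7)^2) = n + 7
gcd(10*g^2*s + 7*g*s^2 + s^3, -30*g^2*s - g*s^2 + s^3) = 5*g*s + s^2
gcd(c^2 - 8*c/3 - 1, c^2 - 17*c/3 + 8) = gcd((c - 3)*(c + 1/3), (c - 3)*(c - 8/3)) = c - 3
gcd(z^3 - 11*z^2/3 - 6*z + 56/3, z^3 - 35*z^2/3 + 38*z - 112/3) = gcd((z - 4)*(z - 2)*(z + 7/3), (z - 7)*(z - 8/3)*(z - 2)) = z - 2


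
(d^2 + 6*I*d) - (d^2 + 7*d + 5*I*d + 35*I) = -7*d + I*d - 35*I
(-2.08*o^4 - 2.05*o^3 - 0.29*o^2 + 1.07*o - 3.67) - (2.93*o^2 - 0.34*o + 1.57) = -2.08*o^4 - 2.05*o^3 - 3.22*o^2 + 1.41*o - 5.24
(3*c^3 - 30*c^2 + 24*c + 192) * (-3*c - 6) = -9*c^4 + 72*c^3 + 108*c^2 - 720*c - 1152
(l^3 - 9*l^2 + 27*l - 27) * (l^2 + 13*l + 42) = l^5 + 4*l^4 - 48*l^3 - 54*l^2 + 783*l - 1134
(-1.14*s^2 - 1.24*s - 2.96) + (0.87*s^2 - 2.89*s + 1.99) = -0.27*s^2 - 4.13*s - 0.97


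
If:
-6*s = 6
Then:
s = -1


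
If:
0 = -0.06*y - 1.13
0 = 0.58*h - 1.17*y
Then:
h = -37.99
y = -18.83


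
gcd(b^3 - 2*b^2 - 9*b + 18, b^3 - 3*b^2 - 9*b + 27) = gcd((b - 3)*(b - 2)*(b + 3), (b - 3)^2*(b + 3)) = b^2 - 9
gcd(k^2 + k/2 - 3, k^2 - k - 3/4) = k - 3/2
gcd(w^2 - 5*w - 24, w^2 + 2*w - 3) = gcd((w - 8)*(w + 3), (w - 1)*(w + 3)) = w + 3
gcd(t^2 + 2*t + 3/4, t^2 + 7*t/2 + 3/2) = t + 1/2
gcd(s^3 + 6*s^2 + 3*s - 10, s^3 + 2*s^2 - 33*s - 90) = s + 5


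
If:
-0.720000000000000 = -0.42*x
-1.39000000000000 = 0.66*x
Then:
No Solution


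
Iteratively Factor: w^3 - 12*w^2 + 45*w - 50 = (w - 5)*(w^2 - 7*w + 10) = (w - 5)^2*(w - 2)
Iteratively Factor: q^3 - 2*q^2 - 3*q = (q)*(q^2 - 2*q - 3) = q*(q + 1)*(q - 3)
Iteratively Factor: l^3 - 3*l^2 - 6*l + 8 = (l + 2)*(l^2 - 5*l + 4) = (l - 1)*(l + 2)*(l - 4)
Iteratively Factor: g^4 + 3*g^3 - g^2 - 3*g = (g - 1)*(g^3 + 4*g^2 + 3*g) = (g - 1)*(g + 3)*(g^2 + g) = g*(g - 1)*(g + 3)*(g + 1)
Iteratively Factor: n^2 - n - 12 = (n - 4)*(n + 3)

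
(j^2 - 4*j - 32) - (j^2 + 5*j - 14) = -9*j - 18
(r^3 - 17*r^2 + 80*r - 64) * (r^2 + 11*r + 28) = r^5 - 6*r^4 - 79*r^3 + 340*r^2 + 1536*r - 1792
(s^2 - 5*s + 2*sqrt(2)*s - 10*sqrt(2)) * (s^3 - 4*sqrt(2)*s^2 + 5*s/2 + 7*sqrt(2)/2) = s^5 - 5*s^4 - 2*sqrt(2)*s^4 - 27*s^3/2 + 10*sqrt(2)*s^3 + 17*sqrt(2)*s^2/2 + 135*s^2/2 - 85*sqrt(2)*s/2 + 14*s - 70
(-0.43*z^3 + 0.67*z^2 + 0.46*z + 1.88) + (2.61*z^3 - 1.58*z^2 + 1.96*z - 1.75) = 2.18*z^3 - 0.91*z^2 + 2.42*z + 0.13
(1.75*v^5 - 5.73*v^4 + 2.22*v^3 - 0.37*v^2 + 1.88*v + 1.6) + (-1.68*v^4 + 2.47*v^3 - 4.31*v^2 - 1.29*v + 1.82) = 1.75*v^5 - 7.41*v^4 + 4.69*v^3 - 4.68*v^2 + 0.59*v + 3.42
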